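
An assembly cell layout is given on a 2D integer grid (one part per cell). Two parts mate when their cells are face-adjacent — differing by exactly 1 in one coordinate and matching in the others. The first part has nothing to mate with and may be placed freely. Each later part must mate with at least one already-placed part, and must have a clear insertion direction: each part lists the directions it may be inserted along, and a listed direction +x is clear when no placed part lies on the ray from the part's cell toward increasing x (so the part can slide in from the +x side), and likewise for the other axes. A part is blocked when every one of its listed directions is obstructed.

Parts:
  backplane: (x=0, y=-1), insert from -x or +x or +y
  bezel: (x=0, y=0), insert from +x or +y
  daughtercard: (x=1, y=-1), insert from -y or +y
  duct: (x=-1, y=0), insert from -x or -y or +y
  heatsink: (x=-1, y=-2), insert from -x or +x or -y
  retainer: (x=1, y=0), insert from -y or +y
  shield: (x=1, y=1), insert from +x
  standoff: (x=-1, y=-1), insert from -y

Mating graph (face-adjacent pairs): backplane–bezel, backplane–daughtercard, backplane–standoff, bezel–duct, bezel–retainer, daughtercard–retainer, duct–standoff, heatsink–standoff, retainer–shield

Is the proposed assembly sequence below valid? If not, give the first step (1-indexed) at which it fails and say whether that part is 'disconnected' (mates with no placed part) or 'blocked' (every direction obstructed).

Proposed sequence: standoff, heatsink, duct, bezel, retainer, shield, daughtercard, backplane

Invalid at step 8 (blocked)

1. standoff@(-1, -1) [-y clear] — {standoff}
2. heatsink@(-1, -2) [-x clear] — {heatsink, standoff}
3. duct@(-1, 0) [-x clear] — {duct, heatsink, standoff}
4. bezel@(0, 0) [+x clear] — {bezel, duct, heatsink, standoff}
5. retainer@(1, 0) [-y clear] — {bezel, duct, heatsink, retainer, standoff}
6. shield@(1, 1) [+x clear] — {bezel, duct, heatsink, retainer, shield, standoff}
7. daughtercard@(1, -1) [-y clear] — {bezel, daughtercard, duct, heatsink, retainer, shield, standoff}
8. backplane@(0, -1) — -x/+x/+y all obstructed ⇒ blocked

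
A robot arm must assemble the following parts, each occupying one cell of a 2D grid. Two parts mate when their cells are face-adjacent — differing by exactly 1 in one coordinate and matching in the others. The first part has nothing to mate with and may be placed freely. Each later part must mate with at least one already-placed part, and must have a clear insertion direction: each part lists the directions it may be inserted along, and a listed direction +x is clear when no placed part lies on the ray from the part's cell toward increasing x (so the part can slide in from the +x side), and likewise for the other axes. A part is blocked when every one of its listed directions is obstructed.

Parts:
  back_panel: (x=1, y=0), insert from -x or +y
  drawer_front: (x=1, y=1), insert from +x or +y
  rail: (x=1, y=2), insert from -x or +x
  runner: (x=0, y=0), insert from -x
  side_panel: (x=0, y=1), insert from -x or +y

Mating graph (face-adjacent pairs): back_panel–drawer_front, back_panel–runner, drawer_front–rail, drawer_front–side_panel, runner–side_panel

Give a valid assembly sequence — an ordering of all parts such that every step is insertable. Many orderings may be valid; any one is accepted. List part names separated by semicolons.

rail; drawer_front; back_panel; runner; side_panel

1. rail@(1, 2) [-x clear] — {rail}
2. drawer_front@(1, 1) [+x clear] — {drawer_front, rail}
3. back_panel@(1, 0) [-x clear] — {back_panel, drawer_front, rail}
4. runner@(0, 0) [-x clear] — {back_panel, drawer_front, rail, runner}
5. side_panel@(0, 1) [-x clear] — {back_panel, drawer_front, rail, runner, side_panel}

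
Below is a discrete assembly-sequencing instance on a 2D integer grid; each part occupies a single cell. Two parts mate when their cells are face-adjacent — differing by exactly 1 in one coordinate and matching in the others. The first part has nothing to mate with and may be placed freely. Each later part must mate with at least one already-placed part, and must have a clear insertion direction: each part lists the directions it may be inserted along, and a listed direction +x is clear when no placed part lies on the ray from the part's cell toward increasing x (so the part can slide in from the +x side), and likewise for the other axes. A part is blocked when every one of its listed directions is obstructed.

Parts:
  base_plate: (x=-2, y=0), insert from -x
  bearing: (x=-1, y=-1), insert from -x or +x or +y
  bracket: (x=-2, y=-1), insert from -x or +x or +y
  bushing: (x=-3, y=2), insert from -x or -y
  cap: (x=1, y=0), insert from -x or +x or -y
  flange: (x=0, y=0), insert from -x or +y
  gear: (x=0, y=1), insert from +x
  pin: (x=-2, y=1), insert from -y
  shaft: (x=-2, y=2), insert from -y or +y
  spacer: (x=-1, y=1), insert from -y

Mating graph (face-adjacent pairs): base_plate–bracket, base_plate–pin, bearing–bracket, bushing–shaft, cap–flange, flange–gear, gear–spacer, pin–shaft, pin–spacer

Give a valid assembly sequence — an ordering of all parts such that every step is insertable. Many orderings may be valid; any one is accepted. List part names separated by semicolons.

1. pin@(-2, 1) [-y clear] — {pin}
2. shaft@(-2, 2) [+y clear] — {pin, shaft}
3. bushing@(-3, 2) [-x clear] — {bushing, pin, shaft}
4. spacer@(-1, 1) [-y clear] — {bushing, pin, shaft, spacer}
5. gear@(0, 1) [+x clear] — {bushing, gear, pin, shaft, spacer}
6. flange@(0, 0) [-x clear] — {bushing, flange, gear, pin, shaft, spacer}
7. cap@(1, 0) [+x clear] — {bushing, cap, flange, gear, pin, shaft, spacer}
8. base_plate@(-2, 0) [-x clear] — {base_plate, bushing, cap, flange, gear, pin, shaft, spacer}
9. bracket@(-2, -1) [-x clear] — {base_plate, bracket, bushing, cap, flange, gear, pin, shaft, spacer}
10. bearing@(-1, -1) [+x clear] — {base_plate, bearing, bracket, bushing, cap, flange, gear, pin, shaft, spacer}

pin; shaft; bushing; spacer; gear; flange; cap; base_plate; bracket; bearing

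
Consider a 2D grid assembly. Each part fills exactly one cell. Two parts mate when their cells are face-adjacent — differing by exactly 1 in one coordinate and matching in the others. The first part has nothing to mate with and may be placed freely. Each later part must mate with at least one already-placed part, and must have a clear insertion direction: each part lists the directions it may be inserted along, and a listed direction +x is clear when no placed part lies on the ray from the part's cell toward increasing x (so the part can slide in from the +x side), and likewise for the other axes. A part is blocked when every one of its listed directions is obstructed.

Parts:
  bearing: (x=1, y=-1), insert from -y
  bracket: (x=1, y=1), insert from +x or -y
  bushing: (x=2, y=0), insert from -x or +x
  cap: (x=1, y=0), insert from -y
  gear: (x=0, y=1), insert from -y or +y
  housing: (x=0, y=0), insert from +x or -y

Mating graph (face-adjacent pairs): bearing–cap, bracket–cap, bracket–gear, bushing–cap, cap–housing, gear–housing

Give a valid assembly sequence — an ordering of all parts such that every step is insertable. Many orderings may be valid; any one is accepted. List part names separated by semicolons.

cap; bushing; bearing; housing; gear; bracket

1. cap@(1, 0) [-y clear] — {cap}
2. bushing@(2, 0) [+x clear] — {bushing, cap}
3. bearing@(1, -1) [-y clear] — {bearing, bushing, cap}
4. housing@(0, 0) [-y clear] — {bearing, bushing, cap, housing}
5. gear@(0, 1) [+y clear] — {bearing, bushing, cap, gear, housing}
6. bracket@(1, 1) [+x clear] — {bearing, bracket, bushing, cap, gear, housing}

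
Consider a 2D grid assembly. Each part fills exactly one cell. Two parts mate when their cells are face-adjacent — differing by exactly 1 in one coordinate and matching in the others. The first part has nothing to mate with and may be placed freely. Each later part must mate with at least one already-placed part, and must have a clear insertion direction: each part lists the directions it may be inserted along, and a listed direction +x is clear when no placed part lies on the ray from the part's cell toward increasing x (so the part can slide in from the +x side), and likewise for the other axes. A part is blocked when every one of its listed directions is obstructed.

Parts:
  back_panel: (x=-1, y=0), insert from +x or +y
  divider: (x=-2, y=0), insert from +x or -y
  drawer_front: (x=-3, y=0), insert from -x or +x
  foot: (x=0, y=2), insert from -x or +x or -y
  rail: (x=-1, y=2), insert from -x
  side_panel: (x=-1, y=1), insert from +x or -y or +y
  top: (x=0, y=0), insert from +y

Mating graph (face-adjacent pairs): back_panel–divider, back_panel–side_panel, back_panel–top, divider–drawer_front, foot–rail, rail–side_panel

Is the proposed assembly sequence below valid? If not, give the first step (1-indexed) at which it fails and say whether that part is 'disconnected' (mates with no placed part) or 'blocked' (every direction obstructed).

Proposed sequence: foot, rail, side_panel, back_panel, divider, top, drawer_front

1. foot@(0, 2) [-x clear] — {foot}
2. rail@(-1, 2) [-x clear] — {foot, rail}
3. side_panel@(-1, 1) [+x clear] — {foot, rail, side_panel}
4. back_panel@(-1, 0) [+x clear] — {back_panel, foot, rail, side_panel}
5. divider@(-2, 0) [-y clear] — {back_panel, divider, foot, rail, side_panel}
6. top@(0, 0) — +y all obstructed ⇒ blocked

Invalid at step 6 (blocked)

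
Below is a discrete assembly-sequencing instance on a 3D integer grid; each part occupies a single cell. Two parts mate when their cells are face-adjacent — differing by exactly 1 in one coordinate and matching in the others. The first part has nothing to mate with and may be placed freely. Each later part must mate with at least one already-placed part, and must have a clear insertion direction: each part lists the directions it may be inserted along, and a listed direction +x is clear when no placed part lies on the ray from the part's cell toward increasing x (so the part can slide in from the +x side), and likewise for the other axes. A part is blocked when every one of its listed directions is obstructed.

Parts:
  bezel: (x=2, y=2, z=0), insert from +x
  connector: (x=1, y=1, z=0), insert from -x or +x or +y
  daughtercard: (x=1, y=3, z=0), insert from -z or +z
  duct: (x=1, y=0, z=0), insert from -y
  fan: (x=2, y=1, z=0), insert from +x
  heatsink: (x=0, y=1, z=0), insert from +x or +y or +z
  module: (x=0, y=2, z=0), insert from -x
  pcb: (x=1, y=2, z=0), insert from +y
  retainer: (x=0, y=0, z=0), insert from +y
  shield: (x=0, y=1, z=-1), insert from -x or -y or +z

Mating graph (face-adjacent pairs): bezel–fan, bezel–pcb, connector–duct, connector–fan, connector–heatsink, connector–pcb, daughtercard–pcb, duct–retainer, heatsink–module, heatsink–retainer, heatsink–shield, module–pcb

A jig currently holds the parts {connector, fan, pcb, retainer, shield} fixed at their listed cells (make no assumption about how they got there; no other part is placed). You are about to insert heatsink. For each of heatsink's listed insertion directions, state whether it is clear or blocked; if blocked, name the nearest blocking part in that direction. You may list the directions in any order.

+x: blocked by connector; +y: clear; +z: clear

+x: nearest on ray is connector@(1, 1, 0) ⇒ blocked
+y: ray from heatsink(0, 1, 0) has no placed part ⇒ clear
+z: ray from heatsink(0, 1, 0) has no placed part ⇒ clear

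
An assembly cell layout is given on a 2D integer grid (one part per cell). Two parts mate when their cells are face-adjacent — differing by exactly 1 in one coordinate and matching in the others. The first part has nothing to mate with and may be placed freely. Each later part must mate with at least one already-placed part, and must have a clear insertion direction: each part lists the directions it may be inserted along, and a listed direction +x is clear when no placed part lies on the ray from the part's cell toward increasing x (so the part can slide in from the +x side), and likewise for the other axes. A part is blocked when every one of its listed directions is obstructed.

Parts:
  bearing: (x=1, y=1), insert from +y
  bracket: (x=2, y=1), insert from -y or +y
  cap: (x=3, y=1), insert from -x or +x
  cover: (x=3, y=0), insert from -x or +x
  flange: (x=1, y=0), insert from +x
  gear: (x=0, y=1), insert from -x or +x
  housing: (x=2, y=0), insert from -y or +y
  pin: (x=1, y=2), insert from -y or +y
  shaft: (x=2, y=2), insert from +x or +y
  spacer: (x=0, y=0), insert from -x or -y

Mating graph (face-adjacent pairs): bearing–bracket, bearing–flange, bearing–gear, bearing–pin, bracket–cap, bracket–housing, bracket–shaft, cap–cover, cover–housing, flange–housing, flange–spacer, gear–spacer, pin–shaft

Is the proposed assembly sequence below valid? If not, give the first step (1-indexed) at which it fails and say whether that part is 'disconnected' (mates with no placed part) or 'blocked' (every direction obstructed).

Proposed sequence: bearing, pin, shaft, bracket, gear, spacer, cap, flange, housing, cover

Valid

1. bearing@(1, 1) [+y clear] — {bearing}
2. pin@(1, 2) [+y clear] — {bearing, pin}
3. shaft@(2, 2) [+x clear] — {bearing, pin, shaft}
4. bracket@(2, 1) [-y clear] — {bearing, bracket, pin, shaft}
5. gear@(0, 1) [-x clear] — {bearing, bracket, gear, pin, shaft}
6. spacer@(0, 0) [-x clear] — {bearing, bracket, gear, pin, shaft, spacer}
7. cap@(3, 1) [+x clear] — {bearing, bracket, cap, gear, pin, shaft, spacer}
8. flange@(1, 0) [+x clear] — {bearing, bracket, cap, flange, gear, pin, shaft, spacer}
9. housing@(2, 0) [-y clear] — {bearing, bracket, cap, flange, gear, housing, pin, shaft, spacer}
10. cover@(3, 0) [+x clear] — {bearing, bracket, cap, cover, flange, gear, housing, pin, shaft, spacer}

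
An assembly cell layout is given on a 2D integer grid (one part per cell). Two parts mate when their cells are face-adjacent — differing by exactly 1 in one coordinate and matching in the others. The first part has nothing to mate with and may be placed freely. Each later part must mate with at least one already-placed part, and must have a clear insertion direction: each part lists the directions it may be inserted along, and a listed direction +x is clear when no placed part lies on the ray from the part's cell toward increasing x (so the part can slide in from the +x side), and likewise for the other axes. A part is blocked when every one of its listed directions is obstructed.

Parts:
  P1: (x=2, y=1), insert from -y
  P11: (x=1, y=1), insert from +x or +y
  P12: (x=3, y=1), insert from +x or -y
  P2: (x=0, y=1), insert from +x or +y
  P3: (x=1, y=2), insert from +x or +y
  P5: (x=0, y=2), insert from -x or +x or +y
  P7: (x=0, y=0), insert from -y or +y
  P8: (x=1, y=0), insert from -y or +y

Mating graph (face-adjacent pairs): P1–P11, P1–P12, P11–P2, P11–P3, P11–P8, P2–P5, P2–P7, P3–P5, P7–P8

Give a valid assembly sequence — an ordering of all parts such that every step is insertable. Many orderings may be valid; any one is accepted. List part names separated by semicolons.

P11; P8; P1; P12; P2; P5; P7; P3

1. P11@(1, 1) [+x clear] — {P11}
2. P8@(1, 0) [-y clear] — {P11, P8}
3. P1@(2, 1) [-y clear] — {P1, P11, P8}
4. P12@(3, 1) [+x clear] — {P1, P11, P12, P8}
5. P2@(0, 1) [+y clear] — {P1, P11, P12, P2, P8}
6. P5@(0, 2) [-x clear] — {P1, P11, P12, P2, P5, P8}
7. P7@(0, 0) [-y clear] — {P1, P11, P12, P2, P5, P7, P8}
8. P3@(1, 2) [+x clear] — {P1, P11, P12, P2, P3, P5, P7, P8}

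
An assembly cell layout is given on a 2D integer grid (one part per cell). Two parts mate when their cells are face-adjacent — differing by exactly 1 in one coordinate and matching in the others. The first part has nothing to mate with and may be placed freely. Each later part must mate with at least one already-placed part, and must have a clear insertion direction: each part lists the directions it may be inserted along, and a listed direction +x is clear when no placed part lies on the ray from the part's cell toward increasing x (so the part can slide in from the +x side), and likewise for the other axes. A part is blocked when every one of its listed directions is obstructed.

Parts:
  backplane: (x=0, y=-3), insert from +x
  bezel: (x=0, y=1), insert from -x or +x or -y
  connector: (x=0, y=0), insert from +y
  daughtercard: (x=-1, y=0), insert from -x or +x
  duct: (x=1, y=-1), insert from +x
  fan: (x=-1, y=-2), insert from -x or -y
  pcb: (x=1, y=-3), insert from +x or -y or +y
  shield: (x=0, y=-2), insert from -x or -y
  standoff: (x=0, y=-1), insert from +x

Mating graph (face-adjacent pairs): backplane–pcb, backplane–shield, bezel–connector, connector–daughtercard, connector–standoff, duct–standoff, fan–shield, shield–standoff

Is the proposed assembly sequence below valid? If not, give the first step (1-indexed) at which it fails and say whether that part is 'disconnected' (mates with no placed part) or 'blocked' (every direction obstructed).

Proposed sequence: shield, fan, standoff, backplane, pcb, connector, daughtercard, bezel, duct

1. shield@(0, -2) [-x clear] — {shield}
2. fan@(-1, -2) [-x clear] — {fan, shield}
3. standoff@(0, -1) [+x clear] — {fan, shield, standoff}
4. backplane@(0, -3) [+x clear] — {backplane, fan, shield, standoff}
5. pcb@(1, -3) [+x clear] — {backplane, fan, pcb, shield, standoff}
6. connector@(0, 0) [+y clear] — {backplane, connector, fan, pcb, shield, standoff}
7. daughtercard@(-1, 0) [-x clear] — {backplane, connector, daughtercard, fan, pcb, shield, standoff}
8. bezel@(0, 1) [-x clear] — {backplane, bezel, connector, daughtercard, fan, pcb, shield, standoff}
9. duct@(1, -1) [+x clear] — {backplane, bezel, connector, daughtercard, duct, fan, pcb, shield, standoff}

Valid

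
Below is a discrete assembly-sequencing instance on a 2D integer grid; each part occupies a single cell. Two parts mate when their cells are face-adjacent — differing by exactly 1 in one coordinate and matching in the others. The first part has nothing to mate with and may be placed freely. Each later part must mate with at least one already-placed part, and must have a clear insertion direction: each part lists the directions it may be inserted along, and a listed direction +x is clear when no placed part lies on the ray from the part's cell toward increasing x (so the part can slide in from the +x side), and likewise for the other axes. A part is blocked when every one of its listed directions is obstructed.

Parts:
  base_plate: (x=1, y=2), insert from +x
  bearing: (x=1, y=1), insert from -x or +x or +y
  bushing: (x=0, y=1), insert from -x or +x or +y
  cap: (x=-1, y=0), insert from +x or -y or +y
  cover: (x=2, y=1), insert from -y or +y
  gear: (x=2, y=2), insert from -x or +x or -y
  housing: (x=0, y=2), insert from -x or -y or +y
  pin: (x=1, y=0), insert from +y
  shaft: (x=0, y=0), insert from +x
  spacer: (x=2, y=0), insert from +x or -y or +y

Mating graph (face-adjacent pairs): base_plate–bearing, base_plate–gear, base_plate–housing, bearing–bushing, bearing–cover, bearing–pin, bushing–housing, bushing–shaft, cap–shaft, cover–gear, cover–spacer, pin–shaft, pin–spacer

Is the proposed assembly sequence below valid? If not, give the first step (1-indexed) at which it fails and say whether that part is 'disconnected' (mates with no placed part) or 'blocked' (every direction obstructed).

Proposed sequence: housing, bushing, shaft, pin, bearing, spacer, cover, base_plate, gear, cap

1. housing@(0, 2) [-x clear] — {housing}
2. bushing@(0, 1) [-x clear] — {bushing, housing}
3. shaft@(0, 0) [+x clear] — {bushing, housing, shaft}
4. pin@(1, 0) [+y clear] — {bushing, housing, pin, shaft}
5. bearing@(1, 1) [+x clear] — {bearing, bushing, housing, pin, shaft}
6. spacer@(2, 0) [+x clear] — {bearing, bushing, housing, pin, shaft, spacer}
7. cover@(2, 1) [+y clear] — {bearing, bushing, cover, housing, pin, shaft, spacer}
8. base_plate@(1, 2) [+x clear] — {base_plate, bearing, bushing, cover, housing, pin, shaft, spacer}
9. gear@(2, 2) [+x clear] — {base_plate, bearing, bushing, cover, gear, housing, pin, shaft, spacer}
10. cap@(-1, 0) [-y clear] — {base_plate, bearing, bushing, cap, cover, gear, housing, pin, shaft, spacer}

Valid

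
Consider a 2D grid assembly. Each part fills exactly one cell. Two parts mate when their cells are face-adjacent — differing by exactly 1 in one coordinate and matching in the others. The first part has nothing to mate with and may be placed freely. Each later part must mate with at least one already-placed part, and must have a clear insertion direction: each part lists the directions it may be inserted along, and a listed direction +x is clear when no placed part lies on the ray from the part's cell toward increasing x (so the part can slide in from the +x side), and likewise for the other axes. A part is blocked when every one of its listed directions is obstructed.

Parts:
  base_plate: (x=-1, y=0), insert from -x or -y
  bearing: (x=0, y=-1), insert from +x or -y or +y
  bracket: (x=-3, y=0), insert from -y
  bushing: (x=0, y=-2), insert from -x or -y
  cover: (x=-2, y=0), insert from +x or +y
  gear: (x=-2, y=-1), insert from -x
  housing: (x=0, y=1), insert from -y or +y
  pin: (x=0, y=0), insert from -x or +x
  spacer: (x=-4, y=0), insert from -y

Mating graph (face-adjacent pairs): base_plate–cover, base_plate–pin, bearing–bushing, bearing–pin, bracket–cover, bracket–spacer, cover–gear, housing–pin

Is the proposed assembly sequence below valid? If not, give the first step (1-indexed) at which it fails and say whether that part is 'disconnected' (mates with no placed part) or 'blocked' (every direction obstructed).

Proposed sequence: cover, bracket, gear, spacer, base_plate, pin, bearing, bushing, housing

1. cover@(-2, 0) [+x clear] — {cover}
2. bracket@(-3, 0) [-y clear] — {bracket, cover}
3. gear@(-2, -1) [-x clear] — {bracket, cover, gear}
4. spacer@(-4, 0) [-y clear] — {bracket, cover, gear, spacer}
5. base_plate@(-1, 0) [-y clear] — {base_plate, bracket, cover, gear, spacer}
6. pin@(0, 0) [+x clear] — {base_plate, bracket, cover, gear, pin, spacer}
7. bearing@(0, -1) [+x clear] — {base_plate, bearing, bracket, cover, gear, pin, spacer}
8. bushing@(0, -2) [-x clear] — {base_plate, bearing, bracket, bushing, cover, gear, pin, spacer}
9. housing@(0, 1) [+y clear] — {base_plate, bearing, bracket, bushing, cover, gear, housing, pin, spacer}

Valid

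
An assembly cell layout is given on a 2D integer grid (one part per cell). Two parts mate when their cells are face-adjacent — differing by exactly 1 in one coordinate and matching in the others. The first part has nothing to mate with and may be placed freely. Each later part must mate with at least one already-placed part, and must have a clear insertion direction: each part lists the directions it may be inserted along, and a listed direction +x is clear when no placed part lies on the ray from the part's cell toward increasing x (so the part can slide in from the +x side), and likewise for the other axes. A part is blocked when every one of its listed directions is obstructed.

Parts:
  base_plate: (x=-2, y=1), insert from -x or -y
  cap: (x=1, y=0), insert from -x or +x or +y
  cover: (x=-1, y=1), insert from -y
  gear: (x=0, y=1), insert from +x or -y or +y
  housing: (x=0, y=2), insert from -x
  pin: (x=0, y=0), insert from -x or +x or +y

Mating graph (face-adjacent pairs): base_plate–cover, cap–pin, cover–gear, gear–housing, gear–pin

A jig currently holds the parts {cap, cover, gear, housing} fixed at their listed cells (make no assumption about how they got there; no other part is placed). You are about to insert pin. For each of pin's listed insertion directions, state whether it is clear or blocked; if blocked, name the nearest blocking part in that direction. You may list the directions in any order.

-x: ray from pin(0, 0) has no placed part ⇒ clear
+x: nearest on ray is cap@(1, 0) ⇒ blocked
+y: nearest on ray is gear@(0, 1) ⇒ blocked

+x: blocked by cap; +y: blocked by gear; -x: clear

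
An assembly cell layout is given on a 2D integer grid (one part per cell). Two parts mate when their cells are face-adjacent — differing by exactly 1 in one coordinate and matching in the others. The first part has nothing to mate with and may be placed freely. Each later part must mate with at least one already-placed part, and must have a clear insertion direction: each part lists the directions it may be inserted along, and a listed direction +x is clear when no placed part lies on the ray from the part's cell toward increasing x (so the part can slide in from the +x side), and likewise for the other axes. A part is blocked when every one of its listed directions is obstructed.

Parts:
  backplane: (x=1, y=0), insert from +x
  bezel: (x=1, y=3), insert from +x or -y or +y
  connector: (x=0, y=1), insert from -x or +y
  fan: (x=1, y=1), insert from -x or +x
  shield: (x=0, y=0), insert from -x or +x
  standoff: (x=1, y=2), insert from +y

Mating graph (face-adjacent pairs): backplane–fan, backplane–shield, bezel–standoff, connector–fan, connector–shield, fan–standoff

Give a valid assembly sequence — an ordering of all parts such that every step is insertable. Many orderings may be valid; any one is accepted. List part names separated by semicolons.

connector; shield; fan; standoff; bezel; backplane

1. connector@(0, 1) [-x clear] — {connector}
2. shield@(0, 0) [-x clear] — {connector, shield}
3. fan@(1, 1) [+x clear] — {connector, fan, shield}
4. standoff@(1, 2) [+y clear] — {connector, fan, shield, standoff}
5. bezel@(1, 3) [+x clear] — {bezel, connector, fan, shield, standoff}
6. backplane@(1, 0) [+x clear] — {backplane, bezel, connector, fan, shield, standoff}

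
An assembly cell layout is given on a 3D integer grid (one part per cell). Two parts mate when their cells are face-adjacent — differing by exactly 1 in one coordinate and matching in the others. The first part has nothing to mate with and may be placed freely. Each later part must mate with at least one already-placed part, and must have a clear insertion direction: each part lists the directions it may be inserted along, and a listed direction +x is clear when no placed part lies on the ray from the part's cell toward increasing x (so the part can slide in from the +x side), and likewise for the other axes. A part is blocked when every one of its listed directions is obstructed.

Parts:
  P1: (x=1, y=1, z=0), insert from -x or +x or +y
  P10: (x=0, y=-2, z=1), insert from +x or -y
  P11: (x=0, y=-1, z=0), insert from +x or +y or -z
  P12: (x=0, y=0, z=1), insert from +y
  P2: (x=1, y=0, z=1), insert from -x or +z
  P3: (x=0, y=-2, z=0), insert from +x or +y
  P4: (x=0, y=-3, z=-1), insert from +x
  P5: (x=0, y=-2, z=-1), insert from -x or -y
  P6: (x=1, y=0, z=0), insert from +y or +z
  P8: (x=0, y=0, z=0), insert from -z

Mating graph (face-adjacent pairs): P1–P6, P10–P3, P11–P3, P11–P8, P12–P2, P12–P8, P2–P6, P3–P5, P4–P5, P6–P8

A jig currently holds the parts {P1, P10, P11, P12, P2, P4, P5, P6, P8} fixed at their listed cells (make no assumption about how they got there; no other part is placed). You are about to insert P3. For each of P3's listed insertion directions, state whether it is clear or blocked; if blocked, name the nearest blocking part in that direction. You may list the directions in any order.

+x: ray from P3(0, -2, 0) has no placed part ⇒ clear
+y: nearest on ray is P11@(0, -1, 0) ⇒ blocked

+x: clear; +y: blocked by P11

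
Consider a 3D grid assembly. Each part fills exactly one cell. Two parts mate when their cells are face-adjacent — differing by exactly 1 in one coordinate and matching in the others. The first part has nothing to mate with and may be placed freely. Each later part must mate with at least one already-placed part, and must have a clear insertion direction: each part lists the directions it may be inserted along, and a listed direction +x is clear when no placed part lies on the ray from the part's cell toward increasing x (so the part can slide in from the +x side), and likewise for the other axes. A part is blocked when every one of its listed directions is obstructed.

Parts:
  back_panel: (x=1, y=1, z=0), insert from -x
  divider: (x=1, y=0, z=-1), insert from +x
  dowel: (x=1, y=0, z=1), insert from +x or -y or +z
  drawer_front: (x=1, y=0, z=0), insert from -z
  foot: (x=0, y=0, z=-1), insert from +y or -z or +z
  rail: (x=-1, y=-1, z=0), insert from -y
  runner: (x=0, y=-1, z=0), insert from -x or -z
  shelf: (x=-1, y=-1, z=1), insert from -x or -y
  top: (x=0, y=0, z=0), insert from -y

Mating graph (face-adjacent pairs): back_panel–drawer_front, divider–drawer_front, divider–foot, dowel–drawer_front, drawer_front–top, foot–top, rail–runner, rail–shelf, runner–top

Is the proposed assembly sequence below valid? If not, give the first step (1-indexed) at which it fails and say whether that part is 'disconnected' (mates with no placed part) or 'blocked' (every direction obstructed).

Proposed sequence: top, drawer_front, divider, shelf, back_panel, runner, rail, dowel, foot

Invalid at step 4 (disconnected)

1. top@(0, 0, 0) [-y clear] — {top}
2. drawer_front@(1, 0, 0) [-z clear] — {drawer_front, top}
3. divider@(1, 0, -1) [+x clear] — {divider, drawer_front, top}
4. shelf@(-1, -1, 1) — no placed neighbour ⇒ disconnected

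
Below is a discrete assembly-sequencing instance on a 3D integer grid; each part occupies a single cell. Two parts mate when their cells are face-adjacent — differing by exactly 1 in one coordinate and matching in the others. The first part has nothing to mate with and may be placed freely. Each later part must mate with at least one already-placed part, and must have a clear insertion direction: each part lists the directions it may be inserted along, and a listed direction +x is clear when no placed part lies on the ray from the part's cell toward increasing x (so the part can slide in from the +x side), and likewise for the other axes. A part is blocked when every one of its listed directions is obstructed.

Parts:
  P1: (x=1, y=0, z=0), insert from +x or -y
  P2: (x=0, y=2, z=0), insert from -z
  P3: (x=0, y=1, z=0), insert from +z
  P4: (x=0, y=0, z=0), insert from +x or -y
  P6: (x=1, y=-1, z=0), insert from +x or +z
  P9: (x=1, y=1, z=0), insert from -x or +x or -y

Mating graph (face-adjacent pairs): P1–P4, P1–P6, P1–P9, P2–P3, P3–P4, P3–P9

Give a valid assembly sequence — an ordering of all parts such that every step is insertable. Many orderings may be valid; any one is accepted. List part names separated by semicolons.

1. P4@(0, 0, 0) [+x clear] — {P4}
2. P1@(1, 0, 0) [+x clear] — {P1, P4}
3. P6@(1, -1, 0) [+x clear] — {P1, P4, P6}
4. P3@(0, 1, 0) [+z clear] — {P1, P3, P4, P6}
5. P2@(0, 2, 0) [-z clear] — {P1, P2, P3, P4, P6}
6. P9@(1, 1, 0) [+x clear] — {P1, P2, P3, P4, P6, P9}

P4; P1; P6; P3; P2; P9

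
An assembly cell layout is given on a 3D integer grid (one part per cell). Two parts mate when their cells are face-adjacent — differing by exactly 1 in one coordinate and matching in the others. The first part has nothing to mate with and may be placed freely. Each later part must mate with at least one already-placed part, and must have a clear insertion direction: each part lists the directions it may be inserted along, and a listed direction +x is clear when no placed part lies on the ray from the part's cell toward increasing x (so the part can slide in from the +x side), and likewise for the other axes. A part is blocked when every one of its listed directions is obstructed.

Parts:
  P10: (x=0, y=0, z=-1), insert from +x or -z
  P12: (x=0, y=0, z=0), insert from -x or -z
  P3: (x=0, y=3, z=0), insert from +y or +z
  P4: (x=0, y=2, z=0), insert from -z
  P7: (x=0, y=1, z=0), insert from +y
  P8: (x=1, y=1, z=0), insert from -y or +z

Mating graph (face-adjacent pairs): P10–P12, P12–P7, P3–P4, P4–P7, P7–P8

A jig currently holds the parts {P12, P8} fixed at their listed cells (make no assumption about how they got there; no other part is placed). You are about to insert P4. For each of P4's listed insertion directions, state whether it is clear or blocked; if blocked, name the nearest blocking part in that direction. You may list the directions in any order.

-z: ray from P4(0, 2, 0) has no placed part ⇒ clear

-z: clear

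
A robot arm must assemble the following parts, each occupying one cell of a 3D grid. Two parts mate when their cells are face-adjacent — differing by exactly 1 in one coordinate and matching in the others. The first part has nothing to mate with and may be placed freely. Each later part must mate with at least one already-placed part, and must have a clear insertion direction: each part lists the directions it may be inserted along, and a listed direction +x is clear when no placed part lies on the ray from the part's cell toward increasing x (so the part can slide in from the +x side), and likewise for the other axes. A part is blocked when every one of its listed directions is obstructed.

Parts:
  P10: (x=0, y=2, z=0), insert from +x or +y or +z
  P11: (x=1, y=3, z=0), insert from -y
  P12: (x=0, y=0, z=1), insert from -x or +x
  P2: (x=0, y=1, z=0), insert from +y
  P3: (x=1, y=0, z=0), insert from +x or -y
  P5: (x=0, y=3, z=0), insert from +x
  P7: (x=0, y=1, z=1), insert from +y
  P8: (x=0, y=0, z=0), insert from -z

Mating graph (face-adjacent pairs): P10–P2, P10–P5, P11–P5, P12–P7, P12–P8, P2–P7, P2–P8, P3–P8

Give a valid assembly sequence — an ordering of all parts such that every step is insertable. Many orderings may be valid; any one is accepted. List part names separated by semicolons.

1. P2@(0, 1, 0) [+y clear] — {P2}
2. P10@(0, 2, 0) [+x clear] — {P10, P2}
3. P8@(0, 0, 0) [-z clear] — {P10, P2, P8}
4. P12@(0, 0, 1) [-x clear] — {P10, P12, P2, P8}
5. P7@(0, 1, 1) [+y clear] — {P10, P12, P2, P7, P8}
6. P5@(0, 3, 0) [+x clear] — {P10, P12, P2, P5, P7, P8}
7. P11@(1, 3, 0) [-y clear] — {P10, P11, P12, P2, P5, P7, P8}
8. P3@(1, 0, 0) [+x clear] — {P10, P11, P12, P2, P3, P5, P7, P8}

P2; P10; P8; P12; P7; P5; P11; P3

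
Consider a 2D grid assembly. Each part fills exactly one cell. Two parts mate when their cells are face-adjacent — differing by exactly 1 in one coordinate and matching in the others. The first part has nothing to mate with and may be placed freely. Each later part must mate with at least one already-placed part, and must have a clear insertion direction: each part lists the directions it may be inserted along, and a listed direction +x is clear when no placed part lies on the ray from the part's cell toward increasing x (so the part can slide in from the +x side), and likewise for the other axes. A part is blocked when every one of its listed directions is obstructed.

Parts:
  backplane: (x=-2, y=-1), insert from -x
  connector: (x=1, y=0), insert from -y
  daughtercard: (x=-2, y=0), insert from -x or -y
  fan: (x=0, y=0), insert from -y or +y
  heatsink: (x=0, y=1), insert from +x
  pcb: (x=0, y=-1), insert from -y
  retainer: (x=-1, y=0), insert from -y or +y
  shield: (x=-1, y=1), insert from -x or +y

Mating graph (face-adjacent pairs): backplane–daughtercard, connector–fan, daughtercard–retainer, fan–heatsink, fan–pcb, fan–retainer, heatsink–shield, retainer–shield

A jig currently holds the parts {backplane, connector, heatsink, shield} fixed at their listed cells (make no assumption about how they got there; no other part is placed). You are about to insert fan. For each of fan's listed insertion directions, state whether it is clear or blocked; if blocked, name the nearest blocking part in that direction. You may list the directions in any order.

-y: ray from fan(0, 0) has no placed part ⇒ clear
+y: nearest on ray is heatsink@(0, 1) ⇒ blocked

+y: blocked by heatsink; -y: clear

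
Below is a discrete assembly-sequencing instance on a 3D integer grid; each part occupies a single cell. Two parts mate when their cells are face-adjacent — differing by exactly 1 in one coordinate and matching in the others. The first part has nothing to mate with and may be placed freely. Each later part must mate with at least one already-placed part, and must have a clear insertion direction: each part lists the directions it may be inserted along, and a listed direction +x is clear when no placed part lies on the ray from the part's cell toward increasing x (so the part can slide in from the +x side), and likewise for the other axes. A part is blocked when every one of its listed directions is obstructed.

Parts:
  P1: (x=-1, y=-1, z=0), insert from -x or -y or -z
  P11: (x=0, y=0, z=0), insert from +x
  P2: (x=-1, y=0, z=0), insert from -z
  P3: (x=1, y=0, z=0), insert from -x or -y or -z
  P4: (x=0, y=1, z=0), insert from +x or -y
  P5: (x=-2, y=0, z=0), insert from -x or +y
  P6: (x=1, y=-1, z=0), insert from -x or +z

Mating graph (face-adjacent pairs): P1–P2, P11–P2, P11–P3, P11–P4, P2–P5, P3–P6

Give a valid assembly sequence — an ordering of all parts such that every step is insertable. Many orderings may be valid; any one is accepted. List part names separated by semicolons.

P1; P2; P11; P3; P6; P5; P4

1. P1@(-1, -1, 0) [-x clear] — {P1}
2. P2@(-1, 0, 0) [-z clear] — {P1, P2}
3. P11@(0, 0, 0) [+x clear] — {P1, P11, P2}
4. P3@(1, 0, 0) [-y clear] — {P1, P11, P2, P3}
5. P6@(1, -1, 0) [+z clear] — {P1, P11, P2, P3, P6}
6. P5@(-2, 0, 0) [-x clear] — {P1, P11, P2, P3, P5, P6}
7. P4@(0, 1, 0) [+x clear] — {P1, P11, P2, P3, P4, P5, P6}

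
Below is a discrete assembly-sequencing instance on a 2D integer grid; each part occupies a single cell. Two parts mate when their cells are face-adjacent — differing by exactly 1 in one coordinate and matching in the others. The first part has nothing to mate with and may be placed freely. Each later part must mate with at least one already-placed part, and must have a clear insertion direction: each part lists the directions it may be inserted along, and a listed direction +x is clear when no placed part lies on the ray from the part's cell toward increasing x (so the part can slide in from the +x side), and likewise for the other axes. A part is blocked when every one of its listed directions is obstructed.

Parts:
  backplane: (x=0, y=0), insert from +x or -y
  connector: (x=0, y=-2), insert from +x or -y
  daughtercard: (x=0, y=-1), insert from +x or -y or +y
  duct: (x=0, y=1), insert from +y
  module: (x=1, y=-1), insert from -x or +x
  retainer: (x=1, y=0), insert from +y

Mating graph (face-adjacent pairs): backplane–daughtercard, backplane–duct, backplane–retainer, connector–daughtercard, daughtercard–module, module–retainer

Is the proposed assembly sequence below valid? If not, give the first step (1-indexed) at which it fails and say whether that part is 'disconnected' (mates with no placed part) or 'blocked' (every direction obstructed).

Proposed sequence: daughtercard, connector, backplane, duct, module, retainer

Valid

1. daughtercard@(0, -1) [+x clear] — {daughtercard}
2. connector@(0, -2) [+x clear] — {connector, daughtercard}
3. backplane@(0, 0) [+x clear] — {backplane, connector, daughtercard}
4. duct@(0, 1) [+y clear] — {backplane, connector, daughtercard, duct}
5. module@(1, -1) [+x clear] — {backplane, connector, daughtercard, duct, module}
6. retainer@(1, 0) [+y clear] — {backplane, connector, daughtercard, duct, module, retainer}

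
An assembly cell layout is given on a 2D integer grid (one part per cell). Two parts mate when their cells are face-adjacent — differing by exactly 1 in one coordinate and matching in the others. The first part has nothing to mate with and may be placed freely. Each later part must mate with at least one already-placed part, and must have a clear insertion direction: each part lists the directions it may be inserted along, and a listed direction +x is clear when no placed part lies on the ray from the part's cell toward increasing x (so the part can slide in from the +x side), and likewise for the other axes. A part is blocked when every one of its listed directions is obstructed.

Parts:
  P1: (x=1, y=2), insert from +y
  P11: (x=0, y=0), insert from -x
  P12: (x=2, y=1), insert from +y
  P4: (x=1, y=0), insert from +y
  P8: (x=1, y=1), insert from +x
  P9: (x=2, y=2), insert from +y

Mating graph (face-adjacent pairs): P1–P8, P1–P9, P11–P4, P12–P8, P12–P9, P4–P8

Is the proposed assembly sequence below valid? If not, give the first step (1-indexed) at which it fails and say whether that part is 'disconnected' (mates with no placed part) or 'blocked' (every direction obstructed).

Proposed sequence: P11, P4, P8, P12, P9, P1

1. P11@(0, 0) [-x clear] — {P11}
2. P4@(1, 0) [+y clear] — {P11, P4}
3. P8@(1, 1) [+x clear] — {P11, P4, P8}
4. P12@(2, 1) [+y clear] — {P11, P12, P4, P8}
5. P9@(2, 2) [+y clear] — {P11, P12, P4, P8, P9}
6. P1@(1, 2) [+y clear] — {P1, P11, P12, P4, P8, P9}

Valid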